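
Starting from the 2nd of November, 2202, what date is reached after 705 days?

October 7, 2204

+365 (one year) → Nov 2, 2203 (340 left).
Nov has 30 days: +29 → Dec 1, 2203 (311 left).
Dec has 31 days: +31 → Jan 1, 2204 (280 left).
Jan has 31 days: +31 → Feb 1, 2204 (249 left).
Feb has 29 days: +29 → Mar 1, 2204 (220 left).
Mar has 31 days: +31 → Apr 1, 2204 (189 left).
Apr has 30 days: +30 → May 1, 2204 (159 left).
May has 31 days: +31 → Jun 1, 2204 (128 left).
Jun has 30 days: +30 → Jul 1, 2204 (98 left).
Jul has 31 days: +31 → Aug 1, 2204 (67 left).
Aug has 31 days: +31 → Sep 1, 2204 (36 left).
Sep has 30 days: +30 → Oct 1, 2204 (6 left).
+6 → Oct 7, 2204.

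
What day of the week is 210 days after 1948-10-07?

First find the weekday of Oct 7, 1948. Doomsday rule: the anchor day for the 1900s is Wednesday. For year 48: 48÷12 = 4 r 0, and 0÷4 = 0, so 4+0+0 = 4.
Wednesday + 4 ≡ Sunday — that's 1948's doomsday.
In October the doomsday date is Oct 10.
Oct 7 is 3 days before Oct 10; 3 mod 7 = 3, so Sunday − 3 = Thursday.
210 mod 7 = 0, so 210 days after a Thursday is Thursday + 0 = Thursday.

Thursday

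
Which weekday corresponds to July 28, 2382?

Wednesday

Doomsday rule: the anchor day for the 2300s is Wednesday. For year 82: 82÷12 = 6 r 10, and 10÷4 = 2, so 6+10+2 = 18.
Wednesday + 18 ≡ Sunday — that's 2382's doomsday.
In July the doomsday date is Jul 11.
Jul 28 is 17 days after Jul 11; 17 mod 7 = 3, so Sunday + 3 = Wednesday.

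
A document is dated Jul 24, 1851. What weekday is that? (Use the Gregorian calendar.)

January 1, 1851 is a Wednesday.
Jan 1, 1851 → Feb 1, 1851: 31 days (January has 31).
Feb 1, 1851 → Mar 1, 1851: 28 days (February has 28).
Mar 1, 1851 → Apr 1, 1851: 31 days (March has 31).
Apr 1, 1851 → May 1, 1851: 30 days (April has 30).
May 1, 1851 → Jun 1, 1851: 31 days (May has 31).
Jun 1, 1851 → Jul 1, 1851: 30 days (June has 30).
Jul 1, 1851 → Jul 24, 1851: 23 days.
Total: 204 days.
204 mod 7 = 1, so Wednesday + 1 = Thursday.

Thursday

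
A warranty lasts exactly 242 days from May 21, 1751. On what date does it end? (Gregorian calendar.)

May has 31 days: +11 → Jun 1, 1751 (231 left).
Jun has 30 days: +30 → Jul 1, 1751 (201 left).
Jul has 31 days: +31 → Aug 1, 1751 (170 left).
Aug has 31 days: +31 → Sep 1, 1751 (139 left).
Sep has 30 days: +30 → Oct 1, 1751 (109 left).
Oct has 31 days: +31 → Nov 1, 1751 (78 left).
Nov has 30 days: +30 → Dec 1, 1751 (48 left).
Dec has 31 days: +31 → Jan 1, 1752 (17 left).
+17 → Jan 18, 1752.

January 18, 1752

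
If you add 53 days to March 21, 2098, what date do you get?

May 13, 2098

Mar has 31 days: +11 → Apr 1, 2098 (42 left).
Apr has 30 days: +30 → May 1, 2098 (12 left).
+12 → May 13, 2098.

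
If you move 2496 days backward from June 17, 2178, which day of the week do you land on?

Saturday

Jun 17, 2178 is a Wednesday.
2496 mod 7 = 4, so 2496 days before a Wednesday is Wednesday − 4 = Saturday.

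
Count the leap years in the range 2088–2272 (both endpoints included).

45

Multiples of 4 in [2088,2272]: 47.
Of those, multiples of 100: 2 (not leap unless ÷400).
Multiples of 400: 0.
Leap years = 47 − 2 + 0 = 45.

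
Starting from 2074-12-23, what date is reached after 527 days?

June 2, 2076

+365 (one year) → Dec 23, 2075 (162 left).
Dec has 31 days: +9 → Jan 1, 2076 (153 left).
Jan has 31 days: +31 → Feb 1, 2076 (122 left).
Feb has 29 days: +29 → Mar 1, 2076 (93 left).
Mar has 31 days: +31 → Apr 1, 2076 (62 left).
Apr has 30 days: +30 → May 1, 2076 (32 left).
May has 31 days: +31 → Jun 1, 2076 (1 left).
+1 → Jun 2, 2076.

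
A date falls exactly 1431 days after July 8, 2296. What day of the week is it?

Jul 8, 2296 is a Wednesday.
1431 mod 7 = 3, so 1431 days after a Wednesday is Wednesday + 3 = Saturday.

Saturday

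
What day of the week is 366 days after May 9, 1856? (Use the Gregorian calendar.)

Sunday

First find the weekday of May 9, 1856. Doomsday rule: the anchor day for the 1800s is Friday. For year 56: 56÷12 = 4 r 8, and 8÷4 = 2, so 4+8+2 = 14.
Friday + 14 ≡ Friday — that's 1856's doomsday.
In May the doomsday date is May 9.
May 9 is the doomsday itself: Friday.
366 mod 7 = 2, so 366 days after a Friday is Friday + 2 = Sunday.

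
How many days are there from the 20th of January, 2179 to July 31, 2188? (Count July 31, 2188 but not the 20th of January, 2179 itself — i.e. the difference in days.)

3480

Jan 20, 2179 → Jan 20, 2180: 365 days.
Jan 20, 2180 → Jan 20, 2181: 366 days (Feb 29, 2180 is in that span).
Jan 20, 2181 → Jan 20, 2182: 365 days.
Jan 20, 2182 → Jan 20, 2183: 365 days.
Jan 20, 2183 → Jan 20, 2184: 365 days.
Jan 20, 2184 → Jan 20, 2185: 366 days (Feb 29, 2184 is in that span).
Jan 20, 2185 → Jan 20, 2186: 365 days.
Jan 20, 2186 → Jan 20, 2187: 365 days.
Jan 20, 2187 → Jan 20, 2188: 365 days.
Jan 20, 2188 → Feb 20, 2188: 31 days (January has 31).
Feb 20, 2188 → Mar 20, 2188: 29 days (February has 29).
Mar 20, 2188 → Apr 20, 2188: 31 days (March has 31).
Apr 20, 2188 → May 20, 2188: 30 days (April has 30).
May 20, 2188 → Jun 20, 2188: 31 days (May has 31).
Jun 20, 2188 → Jul 20, 2188: 30 days (June has 30).
Jul 20, 2188 → Jul 31, 2188: 11 days.
Total: 3480 days.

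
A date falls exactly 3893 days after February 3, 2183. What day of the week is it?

Feb 3, 2183 is a Monday.
3893 mod 7 = 1, so 3893 days after a Monday is Monday + 1 = Tuesday.

Tuesday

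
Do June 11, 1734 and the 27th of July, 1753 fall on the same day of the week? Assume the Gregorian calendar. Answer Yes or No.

Yes

From Jun 11, 1734 to Jul 27, 1753 is 6986 days.
6986 mod 7 = 0, so they are the same weekday.
(Jun 11, 1734 is a Friday; Jul 27, 1753 is a Friday.)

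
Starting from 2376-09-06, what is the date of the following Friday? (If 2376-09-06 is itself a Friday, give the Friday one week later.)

Sep 6, 2376 is a Monday.
From Monday to the next Friday is 4 days.
Sep 6, 2376 + 4 = Sep 10, 2376.

September 10, 2376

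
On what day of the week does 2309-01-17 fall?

Doomsday rule: the anchor day for the 2300s is Wednesday. For year 09: 9÷12 = 0 r 9, and 9÷4 = 2, so 0+9+2 = 11.
Wednesday + 11 ≡ Sunday — that's 2309's doomsday.
In January the doomsday date is Jan 3 (2309 is not a leap year).
Jan 17 is 14 days after Jan 3; 14 mod 7 = 0, so Sunday + 0 = Sunday.

Sunday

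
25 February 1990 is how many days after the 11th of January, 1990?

45

Jan 11, 1990 → Feb 11, 1990: 31 days (January has 31).
Feb 11, 1990 → Feb 25, 1990: 14 days.
Total: 45 days.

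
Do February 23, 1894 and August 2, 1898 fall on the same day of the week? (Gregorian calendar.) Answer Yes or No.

No

From Feb 23, 1894 to Aug 2, 1898 is 1621 days.
1621 mod 7 = 4, so they are different weekdays.
(Feb 23, 1894 is a Friday; Aug 2, 1898 is a Tuesday.)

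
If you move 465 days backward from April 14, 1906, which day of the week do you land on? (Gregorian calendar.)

First find the weekday of Apr 14, 1906. Doomsday rule: the anchor day for the 1900s is Wednesday. For year 06: 6÷12 = 0 r 6, and 6÷4 = 1, so 0+6+1 = 7.
Wednesday + 7 ≡ Wednesday — that's 1906's doomsday.
In April the doomsday date is Apr 4.
Apr 14 is 10 days after Apr 4; 10 mod 7 = 3, so Wednesday + 3 = Saturday.
465 mod 7 = 3, so 465 days before a Saturday is Saturday − 3 = Wednesday.

Wednesday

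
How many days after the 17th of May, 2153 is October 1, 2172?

7077

May 17, 2153 → May 17, 2154: 365 days.
May 17, 2154 → May 17, 2155: 365 days.
May 17, 2155 → May 17, 2156: 366 days (Feb 29, 2156 is in that span).
May 17, 2156 → May 17, 2157: 365 days.
May 17, 2157 → May 17, 2158: 365 days.
May 17, 2158 → May 17, 2159: 365 days.
May 17, 2159 → May 17, 2160: 366 days (Feb 29, 2160 is in that span).
May 17, 2160 → May 17, 2161: 365 days.
May 17, 2161 → May 17, 2162: 365 days.
May 17, 2162 → May 17, 2163: 365 days.
May 17, 2163 → May 17, 2164: 366 days (Feb 29, 2164 is in that span).
May 17, 2164 → May 17, 2165: 365 days.
May 17, 2165 → May 17, 2166: 365 days.
May 17, 2166 → May 17, 2167: 365 days.
May 17, 2167 → May 17, 2168: 366 days (Feb 29, 2168 is in that span).
May 17, 2168 → May 17, 2169: 365 days.
May 17, 2169 → May 17, 2170: 365 days.
May 17, 2170 → May 17, 2171: 365 days.
May 17, 2171 → May 17, 2172: 366 days (Feb 29, 2172 is in that span).
May 17, 2172 → Jun 17, 2172: 31 days (May has 31).
Jun 17, 2172 → Jul 17, 2172: 30 days (June has 30).
Jul 17, 2172 → Aug 17, 2172: 31 days (July has 31).
Aug 17, 2172 → Sep 17, 2172: 31 days (August has 31).
Sep 17, 2172 → Oct 1, 2172: 14 days.
Total: 7077 days.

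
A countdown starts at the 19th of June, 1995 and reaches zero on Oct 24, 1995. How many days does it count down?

Jun 19, 1995 → Jul 19, 1995: 30 days (June has 30).
Jul 19, 1995 → Aug 19, 1995: 31 days (July has 31).
Aug 19, 1995 → Sep 19, 1995: 31 days (August has 31).
Sep 19, 1995 → Oct 19, 1995: 30 days (September has 30).
Oct 19, 1995 → Oct 24, 1995: 5 days.
Total: 127 days.

127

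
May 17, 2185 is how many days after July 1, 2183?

686

Jul 1, 2183 → Jul 1, 2184: 366 days (Feb 29, 2184 is in that span).
Jul 1, 2184 → Aug 1, 2184: 31 days (July has 31).
Aug 1, 2184 → Sep 1, 2184: 31 days (August has 31).
Sep 1, 2184 → Oct 1, 2184: 30 days (September has 30).
Oct 1, 2184 → Nov 1, 2184: 31 days (October has 31).
Nov 1, 2184 → Dec 1, 2184: 30 days (November has 30).
Dec 1, 2184 → Jan 1, 2185: 31 days (December has 31).
Jan 1, 2185 → Feb 1, 2185: 31 days (January has 31).
Feb 1, 2185 → Mar 1, 2185: 28 days (February has 28).
Mar 1, 2185 → Apr 1, 2185: 31 days (March has 31).
Apr 1, 2185 → May 1, 2185: 30 days (April has 30).
May 1, 2185 → May 17, 2185: 16 days.
Total: 686 days.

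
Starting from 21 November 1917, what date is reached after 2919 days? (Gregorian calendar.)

+365 (one year) → Nov 21, 1918 (2554 left).
+365 (one year) → Nov 21, 1919 (2189 left).
+366 (one year; includes Feb 29, 1920) → Nov 21, 1920 (1823 left).
+365 (one year) → Nov 21, 1921 (1458 left).
+365 (one year) → Nov 21, 1922 (1093 left).
+365 (one year) → Nov 21, 1923 (728 left).
+366 (one year; includes Feb 29, 1924) → Nov 21, 1924 (362 left).
Nov has 30 days: +10 → Dec 1, 1924 (352 left).
Dec has 31 days: +31 → Jan 1, 1925 (321 left).
Jan has 31 days: +31 → Feb 1, 1925 (290 left).
Feb has 28 days: +28 → Mar 1, 1925 (262 left).
Mar has 31 days: +31 → Apr 1, 1925 (231 left).
Apr has 30 days: +30 → May 1, 1925 (201 left).
May has 31 days: +31 → Jun 1, 1925 (170 left).
Jun has 30 days: +30 → Jul 1, 1925 (140 left).
Jul has 31 days: +31 → Aug 1, 1925 (109 left).
Aug has 31 days: +31 → Sep 1, 1925 (78 left).
Sep has 30 days: +30 → Oct 1, 1925 (48 left).
Oct has 31 days: +31 → Nov 1, 1925 (17 left).
+17 → Nov 18, 1925.

November 18, 1925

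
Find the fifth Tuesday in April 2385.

April 1, 2385 is a Monday.
The first Tuesday is therefore April 2 (1 days later).
The fifth Tuesday is 2 + 4×7 = April 30.

April 30, 2385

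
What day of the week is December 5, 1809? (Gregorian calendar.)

Tuesday

Doomsday rule: the anchor day for the 1800s is Friday. For year 09: 9÷12 = 0 r 9, and 9÷4 = 2, so 0+9+2 = 11.
Friday + 11 ≡ Tuesday — that's 1809's doomsday.
In December the doomsday date is Dec 12.
Dec 5 is 7 days before Dec 12; 7 mod 7 = 0, so Tuesday − 0 = Tuesday.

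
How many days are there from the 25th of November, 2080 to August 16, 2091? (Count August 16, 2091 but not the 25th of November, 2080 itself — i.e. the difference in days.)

Nov 25, 2080 → Nov 25, 2081: 365 days.
Nov 25, 2081 → Nov 25, 2082: 365 days.
Nov 25, 2082 → Nov 25, 2083: 365 days.
Nov 25, 2083 → Nov 25, 2084: 366 days (Feb 29, 2084 is in that span).
Nov 25, 2084 → Nov 25, 2085: 365 days.
Nov 25, 2085 → Nov 25, 2086: 365 days.
Nov 25, 2086 → Nov 25, 2087: 365 days.
Nov 25, 2087 → Nov 25, 2088: 366 days (Feb 29, 2088 is in that span).
Nov 25, 2088 → Nov 25, 2089: 365 days.
Nov 25, 2089 → Nov 25, 2090: 365 days.
Nov 25, 2090 → Dec 25, 2090: 30 days (November has 30).
Dec 25, 2090 → Jan 25, 2091: 31 days (December has 31).
Jan 25, 2091 → Feb 25, 2091: 31 days (January has 31).
Feb 25, 2091 → Mar 25, 2091: 28 days (February has 28).
Mar 25, 2091 → Apr 25, 2091: 31 days (March has 31).
Apr 25, 2091 → May 25, 2091: 30 days (April has 30).
May 25, 2091 → Jun 25, 2091: 31 days (May has 31).
Jun 25, 2091 → Jul 25, 2091: 30 days (June has 30).
Jul 25, 2091 → Aug 16, 2091: 22 days.
Total: 3916 days.

3916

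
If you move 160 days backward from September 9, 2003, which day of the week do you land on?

Wednesday

Sep 9, 2003 is a Tuesday.
160 mod 7 = 6, so 160 days before a Tuesday is Tuesday − 6 = Wednesday.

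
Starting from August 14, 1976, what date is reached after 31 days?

Aug has 31 days: +18 → Sep 1, 1976 (13 left).
+13 → Sep 14, 1976.

September 14, 1976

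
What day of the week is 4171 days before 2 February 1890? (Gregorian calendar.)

Monday

First find the weekday of Feb 2, 1890. Doomsday rule: the anchor day for the 1800s is Friday. For year 90: 90÷12 = 7 r 6, and 6÷4 = 1, so 7+6+1 = 14.
Friday + 14 ≡ Friday — that's 1890's doomsday.
In February the doomsday date is Feb 28 (1890 is not a leap year).
Feb 2 is 26 days before Feb 28; 26 mod 7 = 5, so Friday − 5 = Sunday.
4171 mod 7 = 6, so 4171 days before a Sunday is Sunday − 6 = Monday.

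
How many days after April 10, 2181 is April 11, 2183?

731

Apr 10, 2181 → Apr 10, 2182: 365 days.
Apr 10, 2182 → May 10, 2182: 30 days (April has 30).
May 10, 2182 → Jun 10, 2182: 31 days (May has 31).
Jun 10, 2182 → Jul 10, 2182: 30 days (June has 30).
Jul 10, 2182 → Aug 10, 2182: 31 days (July has 31).
Aug 10, 2182 → Sep 10, 2182: 31 days (August has 31).
Sep 10, 2182 → Oct 10, 2182: 30 days (September has 30).
Oct 10, 2182 → Nov 10, 2182: 31 days (October has 31).
Nov 10, 2182 → Dec 10, 2182: 30 days (November has 30).
Dec 10, 2182 → Jan 10, 2183: 31 days (December has 31).
Jan 10, 2183 → Feb 10, 2183: 31 days (January has 31).
Feb 10, 2183 → Mar 10, 2183: 28 days (February has 28).
Mar 10, 2183 → Apr 10, 2183: 31 days (March has 31).
Apr 10, 2183 → Apr 11, 2183: 1 days.
Total: 731 days.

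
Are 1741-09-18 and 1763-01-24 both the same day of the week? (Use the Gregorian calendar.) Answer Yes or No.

Yes

From Sep 18, 1741 to Jan 24, 1763 is 7798 days.
7798 mod 7 = 0, so they are the same weekday.
(Sep 18, 1741 is a Monday; Jan 24, 1763 is a Monday.)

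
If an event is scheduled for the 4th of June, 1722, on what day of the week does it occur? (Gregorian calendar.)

Thursday

Doomsday rule: the anchor day for the 1700s is Sunday. For year 22: 22÷12 = 1 r 10, and 10÷4 = 2, so 1+10+2 = 13.
Sunday + 13 ≡ Saturday — that's 1722's doomsday.
In June the doomsday date is Jun 6.
Jun 4 is 2 days before Jun 6; 2 mod 7 = 2, so Saturday − 2 = Thursday.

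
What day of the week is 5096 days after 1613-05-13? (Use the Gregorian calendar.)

Monday

May 13, 1613 is a Monday.
5096 mod 7 = 0, so 5096 days after a Monday is Monday + 0 = Monday.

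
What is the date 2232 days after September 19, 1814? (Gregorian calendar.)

+365 (one year) → Sep 19, 1815 (1867 left).
+366 (one year; includes Feb 29, 1816) → Sep 19, 1816 (1501 left).
+365 (one year) → Sep 19, 1817 (1136 left).
+365 (one year) → Sep 19, 1818 (771 left).
+365 (one year) → Sep 19, 1819 (406 left).
+366 (one year; includes Feb 29, 1820) → Sep 19, 1820 (40 left).
Sep has 30 days: +12 → Oct 1, 1820 (28 left).
+28 → Oct 29, 1820.

October 29, 1820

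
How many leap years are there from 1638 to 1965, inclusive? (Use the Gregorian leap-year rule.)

79

Multiples of 4 in [1638,1965]: 82.
Of those, multiples of 100: 3 (not leap unless ÷400).
Multiples of 400: 0.
Leap years = 82 − 3 + 0 = 79.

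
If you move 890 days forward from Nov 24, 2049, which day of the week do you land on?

Thursday

First find the weekday of Nov 24, 2049. Doomsday rule: the anchor day for the 2000s is Tuesday. For year 49: 49÷12 = 4 r 1, and 1÷4 = 0, so 4+1+0 = 5.
Tuesday + 5 ≡ Sunday — that's 2049's doomsday.
In November the doomsday date is Nov 7.
Nov 24 is 17 days after Nov 7; 17 mod 7 = 3, so Sunday + 3 = Wednesday.
890 mod 7 = 1, so 890 days after a Wednesday is Wednesday + 1 = Thursday.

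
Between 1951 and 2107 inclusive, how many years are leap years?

Multiples of 4 in [1951,2107]: 39.
Of those, multiples of 100: 2 (not leap unless ÷400).
Multiples of 400: 1.
Leap years = 39 − 2 + 1 = 38.

38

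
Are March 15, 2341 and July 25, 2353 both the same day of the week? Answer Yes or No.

Yes

From Mar 15, 2341 to Jul 25, 2353 is 4515 days.
4515 mod 7 = 0, so they are the same weekday.
(Mar 15, 2341 is a Saturday; Jul 25, 2353 is a Saturday.)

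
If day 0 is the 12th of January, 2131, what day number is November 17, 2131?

309

Jan 12, 2131 → Feb 12, 2131: 31 days (January has 31).
Feb 12, 2131 → Mar 12, 2131: 28 days (February has 28).
Mar 12, 2131 → Apr 12, 2131: 31 days (March has 31).
Apr 12, 2131 → May 12, 2131: 30 days (April has 30).
May 12, 2131 → Jun 12, 2131: 31 days (May has 31).
Jun 12, 2131 → Jul 12, 2131: 30 days (June has 30).
Jul 12, 2131 → Aug 12, 2131: 31 days (July has 31).
Aug 12, 2131 → Sep 12, 2131: 31 days (August has 31).
Sep 12, 2131 → Oct 12, 2131: 30 days (September has 30).
Oct 12, 2131 → Nov 12, 2131: 31 days (October has 31).
Nov 12, 2131 → Nov 17, 2131: 5 days.
Total: 309 days.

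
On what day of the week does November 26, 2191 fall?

Saturday

Doomsday rule: the anchor day for the 2100s is Sunday. For year 91: 91÷12 = 7 r 7, and 7÷4 = 1, so 7+7+1 = 15.
Sunday + 15 ≡ Monday — that's 2191's doomsday.
In November the doomsday date is Nov 7.
Nov 26 is 19 days after Nov 7; 19 mod 7 = 5, so Monday + 5 = Saturday.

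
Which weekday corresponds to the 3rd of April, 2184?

Saturday

Doomsday rule: the anchor day for the 2100s is Sunday. For year 84: 84÷12 = 7 r 0, and 0÷4 = 0, so 7+0+0 = 7.
Sunday + 7 ≡ Sunday — that's 2184's doomsday.
In April the doomsday date is Apr 4.
Apr 3 is 1 day before Apr 4; 1 mod 7 = 1, so Sunday − 1 = Saturday.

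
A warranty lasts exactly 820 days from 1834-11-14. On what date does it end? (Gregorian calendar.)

February 11, 1837

+365 (one year) → Nov 14, 1835 (455 left).
+366 (one year; includes Feb 29, 1836) → Nov 14, 1836 (89 left).
Nov has 30 days: +17 → Dec 1, 1836 (72 left).
Dec has 31 days: +31 → Jan 1, 1837 (41 left).
Jan has 31 days: +31 → Feb 1, 1837 (10 left).
+10 → Feb 11, 1837.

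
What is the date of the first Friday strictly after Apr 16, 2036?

April 18, 2036

Apr 16, 2036 is a Wednesday.
From Wednesday to the next Friday is 2 days.
Apr 16, 2036 + 2 = Apr 18, 2036.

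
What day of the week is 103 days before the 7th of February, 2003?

Sunday

Feb 7, 2003 is a Friday.
103 mod 7 = 5, so 103 days before a Friday is Friday − 5 = Sunday.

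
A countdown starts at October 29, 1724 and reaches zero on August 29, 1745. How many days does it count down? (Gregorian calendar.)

7609

Oct 29, 1724 → Oct 29, 1725: 365 days.
Oct 29, 1725 → Oct 29, 1726: 365 days.
Oct 29, 1726 → Oct 29, 1727: 365 days.
Oct 29, 1727 → Oct 29, 1728: 366 days (Feb 29, 1728 is in that span).
Oct 29, 1728 → Oct 29, 1729: 365 days.
Oct 29, 1729 → Oct 29, 1730: 365 days.
Oct 29, 1730 → Oct 29, 1731: 365 days.
Oct 29, 1731 → Oct 29, 1732: 366 days (Feb 29, 1732 is in that span).
Oct 29, 1732 → Oct 29, 1733: 365 days.
Oct 29, 1733 → Oct 29, 1734: 365 days.
Oct 29, 1734 → Oct 29, 1735: 365 days.
Oct 29, 1735 → Oct 29, 1736: 366 days (Feb 29, 1736 is in that span).
Oct 29, 1736 → Oct 29, 1737: 365 days.
Oct 29, 1737 → Oct 29, 1738: 365 days.
Oct 29, 1738 → Oct 29, 1739: 365 days.
Oct 29, 1739 → Oct 29, 1740: 366 days (Feb 29, 1740 is in that span).
Oct 29, 1740 → Oct 29, 1741: 365 days.
Oct 29, 1741 → Oct 29, 1742: 365 days.
Oct 29, 1742 → Oct 29, 1743: 365 days.
Oct 29, 1743 → Oct 29, 1744: 366 days (Feb 29, 1744 is in that span).
Oct 29, 1744 → Nov 29, 1744: 31 days (October has 31).
Nov 29, 1744 → Dec 29, 1744: 30 days (November has 30).
Dec 29, 1744 → Jan 29, 1745: 31 days (December has 31).
Jan 29, 1745 → Feb 28, 1745: 30 days (January has 31).
Feb 28, 1745 → Mar 28, 1745: 28 days (February has 28).
Mar 28, 1745 → Apr 28, 1745: 31 days (March has 31).
Apr 28, 1745 → May 28, 1745: 30 days (April has 30).
May 28, 1745 → Jun 28, 1745: 31 days (May has 31).
Jun 28, 1745 → Jul 28, 1745: 30 days (June has 30).
Jul 28, 1745 → Aug 28, 1745: 31 days (July has 31).
Aug 28, 1745 → Aug 29, 1745: 1 days.
Total: 7609 days.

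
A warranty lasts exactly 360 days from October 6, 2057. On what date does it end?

Oct has 31 days: +26 → Nov 1, 2057 (334 left).
Nov has 30 days: +30 → Dec 1, 2057 (304 left).
Dec has 31 days: +31 → Jan 1, 2058 (273 left).
Jan has 31 days: +31 → Feb 1, 2058 (242 left).
Feb has 28 days: +28 → Mar 1, 2058 (214 left).
Mar has 31 days: +31 → Apr 1, 2058 (183 left).
Apr has 30 days: +30 → May 1, 2058 (153 left).
May has 31 days: +31 → Jun 1, 2058 (122 left).
Jun has 30 days: +30 → Jul 1, 2058 (92 left).
Jul has 31 days: +31 → Aug 1, 2058 (61 left).
Aug has 31 days: +31 → Sep 1, 2058 (30 left).
Sep has 30 days: +30 → Oct 1, 2058 (0 left).

October 1, 2058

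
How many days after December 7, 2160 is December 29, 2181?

Dec 7, 2160 → Dec 7, 2161: 365 days.
Dec 7, 2161 → Dec 7, 2162: 365 days.
Dec 7, 2162 → Dec 7, 2163: 365 days.
Dec 7, 2163 → Dec 7, 2164: 366 days (Feb 29, 2164 is in that span).
Dec 7, 2164 → Dec 7, 2165: 365 days.
Dec 7, 2165 → Dec 7, 2166: 365 days.
Dec 7, 2166 → Dec 7, 2167: 365 days.
Dec 7, 2167 → Dec 7, 2168: 366 days (Feb 29, 2168 is in that span).
Dec 7, 2168 → Dec 7, 2169: 365 days.
Dec 7, 2169 → Dec 7, 2170: 365 days.
Dec 7, 2170 → Dec 7, 2171: 365 days.
Dec 7, 2171 → Dec 7, 2172: 366 days (Feb 29, 2172 is in that span).
Dec 7, 2172 → Dec 7, 2173: 365 days.
Dec 7, 2173 → Dec 7, 2174: 365 days.
Dec 7, 2174 → Dec 7, 2175: 365 days.
Dec 7, 2175 → Dec 7, 2176: 366 days (Feb 29, 2176 is in that span).
Dec 7, 2176 → Dec 7, 2177: 365 days.
Dec 7, 2177 → Dec 7, 2178: 365 days.
Dec 7, 2178 → Dec 7, 2179: 365 days.
Dec 7, 2179 → Dec 7, 2180: 366 days (Feb 29, 2180 is in that span).
Dec 7, 2180 → Jan 7, 2181: 31 days (December has 31).
Jan 7, 2181 → Feb 7, 2181: 31 days (January has 31).
Feb 7, 2181 → Mar 7, 2181: 28 days (February has 28).
Mar 7, 2181 → Apr 7, 2181: 31 days (March has 31).
Apr 7, 2181 → May 7, 2181: 30 days (April has 30).
May 7, 2181 → Jun 7, 2181: 31 days (May has 31).
Jun 7, 2181 → Jul 7, 2181: 30 days (June has 30).
Jul 7, 2181 → Aug 7, 2181: 31 days (July has 31).
Aug 7, 2181 → Sep 7, 2181: 31 days (August has 31).
Sep 7, 2181 → Oct 7, 2181: 30 days (September has 30).
Oct 7, 2181 → Nov 7, 2181: 31 days (October has 31).
Nov 7, 2181 → Dec 7, 2181: 30 days (November has 30).
Dec 7, 2181 → Dec 29, 2181: 22 days.
Total: 7692 days.

7692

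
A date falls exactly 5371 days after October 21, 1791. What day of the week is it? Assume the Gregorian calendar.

Sunday

First find the weekday of Oct 21, 1791. Doomsday rule: the anchor day for the 1700s is Sunday. For year 91: 91÷12 = 7 r 7, and 7÷4 = 1, so 7+7+1 = 15.
Sunday + 15 ≡ Monday — that's 1791's doomsday.
In October the doomsday date is Oct 10.
Oct 21 is 11 days after Oct 10; 11 mod 7 = 4, so Monday + 4 = Friday.
5371 mod 7 = 2, so 5371 days after a Friday is Friday + 2 = Sunday.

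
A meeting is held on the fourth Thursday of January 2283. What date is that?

January 1, 2283 is a Monday.
The first Thursday is therefore January 4 (3 days later).
The fourth Thursday is 4 + 3×7 = January 25.

January 25, 2283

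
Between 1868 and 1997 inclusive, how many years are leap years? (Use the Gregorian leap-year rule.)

32

Multiples of 4 in [1868,1997]: 33.
Of those, multiples of 100: 1 (not leap unless ÷400).
Multiples of 400: 0.
Leap years = 33 − 1 + 0 = 32.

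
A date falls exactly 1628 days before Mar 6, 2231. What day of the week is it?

Wednesday

First find the weekday of Mar 6, 2231. Doomsday rule: the anchor day for the 2200s is Friday. For year 31: 31÷12 = 2 r 7, and 7÷4 = 1, so 2+7+1 = 10.
Friday + 10 ≡ Monday — that's 2231's doomsday.
In March the doomsday date is Mar 14.
Mar 6 is 8 days before Mar 14; 8 mod 7 = 1, so Monday − 1 = Sunday.
1628 mod 7 = 4, so 1628 days before a Sunday is Sunday − 4 = Wednesday.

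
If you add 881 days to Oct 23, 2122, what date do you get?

+365 (one year) → Oct 23, 2123 (516 left).
+366 (one year; includes Feb 29, 2124) → Oct 23, 2124 (150 left).
Oct has 31 days: +9 → Nov 1, 2124 (141 left).
Nov has 30 days: +30 → Dec 1, 2124 (111 left).
Dec has 31 days: +31 → Jan 1, 2125 (80 left).
Jan has 31 days: +31 → Feb 1, 2125 (49 left).
Feb has 28 days: +28 → Mar 1, 2125 (21 left).
+21 → Mar 22, 2125.

March 22, 2125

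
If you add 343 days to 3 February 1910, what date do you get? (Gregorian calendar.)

January 12, 1911

Feb has 28 days: +26 → Mar 1, 1910 (317 left).
Mar has 31 days: +31 → Apr 1, 1910 (286 left).
Apr has 30 days: +30 → May 1, 1910 (256 left).
May has 31 days: +31 → Jun 1, 1910 (225 left).
Jun has 30 days: +30 → Jul 1, 1910 (195 left).
Jul has 31 days: +31 → Aug 1, 1910 (164 left).
Aug has 31 days: +31 → Sep 1, 1910 (133 left).
Sep has 30 days: +30 → Oct 1, 1910 (103 left).
Oct has 31 days: +31 → Nov 1, 1910 (72 left).
Nov has 30 days: +30 → Dec 1, 1910 (42 left).
Dec has 31 days: +31 → Jan 1, 1911 (11 left).
+11 → Jan 12, 1911.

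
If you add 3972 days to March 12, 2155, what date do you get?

+366 (one year; includes Feb 29, 2156) → Mar 12, 2156 (3606 left).
+365 (one year) → Mar 12, 2157 (3241 left).
+365 (one year) → Mar 12, 2158 (2876 left).
+365 (one year) → Mar 12, 2159 (2511 left).
+366 (one year; includes Feb 29, 2160) → Mar 12, 2160 (2145 left).
+365 (one year) → Mar 12, 2161 (1780 left).
+365 (one year) → Mar 12, 2162 (1415 left).
+365 (one year) → Mar 12, 2163 (1050 left).
+366 (one year; includes Feb 29, 2164) → Mar 12, 2164 (684 left).
+365 (one year) → Mar 12, 2165 (319 left).
Mar has 31 days: +20 → Apr 1, 2165 (299 left).
Apr has 30 days: +30 → May 1, 2165 (269 left).
May has 31 days: +31 → Jun 1, 2165 (238 left).
Jun has 30 days: +30 → Jul 1, 2165 (208 left).
Jul has 31 days: +31 → Aug 1, 2165 (177 left).
Aug has 31 days: +31 → Sep 1, 2165 (146 left).
Sep has 30 days: +30 → Oct 1, 2165 (116 left).
Oct has 31 days: +31 → Nov 1, 2165 (85 left).
Nov has 30 days: +30 → Dec 1, 2165 (55 left).
Dec has 31 days: +31 → Jan 1, 2166 (24 left).
+24 → Jan 25, 2166.

January 25, 2166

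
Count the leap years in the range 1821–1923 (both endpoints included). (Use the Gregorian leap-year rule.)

24

Multiples of 4 in [1821,1923]: 25.
Of those, multiples of 100: 1 (not leap unless ÷400).
Multiples of 400: 0.
Leap years = 25 − 1 + 0 = 24.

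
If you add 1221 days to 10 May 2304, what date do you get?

September 13, 2307

+365 (one year) → May 10, 2305 (856 left).
+365 (one year) → May 10, 2306 (491 left).
+365 (one year) → May 10, 2307 (126 left).
May has 31 days: +22 → Jun 1, 2307 (104 left).
Jun has 30 days: +30 → Jul 1, 2307 (74 left).
Jul has 31 days: +31 → Aug 1, 2307 (43 left).
Aug has 31 days: +31 → Sep 1, 2307 (12 left).
+12 → Sep 13, 2307.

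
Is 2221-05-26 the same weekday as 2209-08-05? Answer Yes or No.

From Aug 5, 2209 to May 26, 2221 is 4312 days.
4312 mod 7 = 0, so they are the same weekday.
(Aug 5, 2209 is a Saturday; May 26, 2221 is a Saturday.)

Yes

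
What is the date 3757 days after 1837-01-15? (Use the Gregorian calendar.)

+365 (one year) → Jan 15, 1838 (3392 left).
+365 (one year) → Jan 15, 1839 (3027 left).
+365 (one year) → Jan 15, 1840 (2662 left).
+366 (one year; includes Feb 29, 1840) → Jan 15, 1841 (2296 left).
+365 (one year) → Jan 15, 1842 (1931 left).
+365 (one year) → Jan 15, 1843 (1566 left).
+365 (one year) → Jan 15, 1844 (1201 left).
+366 (one year; includes Feb 29, 1844) → Jan 15, 1845 (835 left).
+365 (one year) → Jan 15, 1846 (470 left).
+365 (one year) → Jan 15, 1847 (105 left).
Jan has 31 days: +17 → Feb 1, 1847 (88 left).
Feb has 28 days: +28 → Mar 1, 1847 (60 left).
Mar has 31 days: +31 → Apr 1, 1847 (29 left).
+29 → Apr 30, 1847.

April 30, 1847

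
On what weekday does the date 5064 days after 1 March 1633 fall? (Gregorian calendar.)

Friday

Mar 1, 1633 is a Tuesday.
5064 mod 7 = 3, so 5064 days after a Tuesday is Tuesday + 3 = Friday.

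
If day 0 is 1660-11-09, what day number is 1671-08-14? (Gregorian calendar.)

3930

Nov 9, 1660 → Nov 9, 1661: 365 days.
Nov 9, 1661 → Nov 9, 1662: 365 days.
Nov 9, 1662 → Nov 9, 1663: 365 days.
Nov 9, 1663 → Nov 9, 1664: 366 days (Feb 29, 1664 is in that span).
Nov 9, 1664 → Nov 9, 1665: 365 days.
Nov 9, 1665 → Nov 9, 1666: 365 days.
Nov 9, 1666 → Nov 9, 1667: 365 days.
Nov 9, 1667 → Nov 9, 1668: 366 days (Feb 29, 1668 is in that span).
Nov 9, 1668 → Nov 9, 1669: 365 days.
Nov 9, 1669 → Nov 9, 1670: 365 days.
Nov 9, 1670 → Dec 9, 1670: 30 days (November has 30).
Dec 9, 1670 → Jan 9, 1671: 31 days (December has 31).
Jan 9, 1671 → Feb 9, 1671: 31 days (January has 31).
Feb 9, 1671 → Mar 9, 1671: 28 days (February has 28).
Mar 9, 1671 → Apr 9, 1671: 31 days (March has 31).
Apr 9, 1671 → May 9, 1671: 30 days (April has 30).
May 9, 1671 → Jun 9, 1671: 31 days (May has 31).
Jun 9, 1671 → Jul 9, 1671: 30 days (June has 30).
Jul 9, 1671 → Aug 9, 1671: 31 days (July has 31).
Aug 9, 1671 → Aug 14, 1671: 5 days.
Total: 3930 days.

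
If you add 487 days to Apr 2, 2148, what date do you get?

August 2, 2149

+365 (one year) → Apr 2, 2149 (122 left).
Apr has 30 days: +29 → May 1, 2149 (93 left).
May has 31 days: +31 → Jun 1, 2149 (62 left).
Jun has 30 days: +30 → Jul 1, 2149 (32 left).
Jul has 31 days: +31 → Aug 1, 2149 (1 left).
+1 → Aug 2, 2149.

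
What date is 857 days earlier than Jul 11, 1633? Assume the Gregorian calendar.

March 7, 1631

−365 (one year) → Jul 11, 1632 (492 left).
−366 (one year; includes Feb 29, 1632) → Jul 11, 1631 (126 left).
−11 → Jun 30, 1631 (end of Jun, 30 days; 115 left).
−30 → May 31, 1631 (end of May, 31 days; 85 left).
−31 → Apr 30, 1631 (end of Apr, 30 days; 54 left).
−30 → Mar 31, 1631 (end of Mar, 31 days; 24 left).
−24 → Mar 7, 1631.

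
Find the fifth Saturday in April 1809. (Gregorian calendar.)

April 29, 1809

April 1, 1809 is a Saturday.
The first Saturday is therefore April 1 (same day).
The fifth Saturday is 1 + 4×7 = April 29.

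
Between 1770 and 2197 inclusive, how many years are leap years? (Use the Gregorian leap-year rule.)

Multiples of 4 in [1770,2197]: 107.
Of those, multiples of 100: 4 (not leap unless ÷400).
Multiples of 400: 1.
Leap years = 107 − 4 + 1 = 104.

104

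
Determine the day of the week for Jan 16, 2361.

Doomsday rule: the anchor day for the 2300s is Wednesday. For year 61: 61÷12 = 5 r 1, and 1÷4 = 0, so 5+1+0 = 6.
Wednesday + 6 ≡ Tuesday — that's 2361's doomsday.
In January the doomsday date is Jan 3 (2361 is not a leap year).
Jan 16 is 13 days after Jan 3; 13 mod 7 = 6, so Tuesday + 6 = Monday.

Monday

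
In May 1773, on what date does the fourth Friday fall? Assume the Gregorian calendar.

May 1, 1773 is a Saturday.
The first Friday is therefore May 7 (6 days later).
The fourth Friday is 7 + 3×7 = May 28.

May 28, 1773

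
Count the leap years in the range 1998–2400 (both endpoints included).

Multiples of 4 in [1998,2400]: 101.
Of those, multiples of 100: 5 (not leap unless ÷400).
Multiples of 400: 2.
Leap years = 101 − 5 + 2 = 98.

98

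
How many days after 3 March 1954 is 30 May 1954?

Mar 3, 1954 → Apr 3, 1954: 31 days (March has 31).
Apr 3, 1954 → May 3, 1954: 30 days (April has 30).
May 3, 1954 → May 30, 1954: 27 days.
Total: 88 days.

88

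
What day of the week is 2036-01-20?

Sunday

January 1, 2036 is a Tuesday.
Jan 1, 2036 → Jan 20, 2036: 19 days.
Total: 19 days.
19 mod 7 = 5, so Tuesday + 5 = Sunday.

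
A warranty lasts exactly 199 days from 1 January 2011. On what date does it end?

Jan has 31 days: +31 → Feb 1, 2011 (168 left).
Feb has 28 days: +28 → Mar 1, 2011 (140 left).
Mar has 31 days: +31 → Apr 1, 2011 (109 left).
Apr has 30 days: +30 → May 1, 2011 (79 left).
May has 31 days: +31 → Jun 1, 2011 (48 left).
Jun has 30 days: +30 → Jul 1, 2011 (18 left).
+18 → Jul 19, 2011.

July 19, 2011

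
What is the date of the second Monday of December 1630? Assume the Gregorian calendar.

December 9, 1630

December 1, 1630 is a Sunday.
The first Monday is therefore December 2 (1 days later).
The second Monday is 2 + 1×7 = December 9.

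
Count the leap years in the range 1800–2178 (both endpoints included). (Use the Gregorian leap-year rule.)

Multiples of 4 in [1800,2178]: 95.
Of those, multiples of 100: 4 (not leap unless ÷400).
Multiples of 400: 1.
Leap years = 95 − 4 + 1 = 92.

92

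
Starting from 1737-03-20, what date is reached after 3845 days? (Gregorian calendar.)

+365 (one year) → Mar 20, 1738 (3480 left).
+365 (one year) → Mar 20, 1739 (3115 left).
+366 (one year; includes Feb 29, 1740) → Mar 20, 1740 (2749 left).
+365 (one year) → Mar 20, 1741 (2384 left).
+365 (one year) → Mar 20, 1742 (2019 left).
+365 (one year) → Mar 20, 1743 (1654 left).
+366 (one year; includes Feb 29, 1744) → Mar 20, 1744 (1288 left).
+365 (one year) → Mar 20, 1745 (923 left).
+365 (one year) → Mar 20, 1746 (558 left).
+365 (one year) → Mar 20, 1747 (193 left).
Mar has 31 days: +12 → Apr 1, 1747 (181 left).
Apr has 30 days: +30 → May 1, 1747 (151 left).
May has 31 days: +31 → Jun 1, 1747 (120 left).
Jun has 30 days: +30 → Jul 1, 1747 (90 left).
Jul has 31 days: +31 → Aug 1, 1747 (59 left).
Aug has 31 days: +31 → Sep 1, 1747 (28 left).
+28 → Sep 29, 1747.

September 29, 1747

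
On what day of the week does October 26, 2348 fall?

Tuesday

Doomsday rule: the anchor day for the 2300s is Wednesday. For year 48: 48÷12 = 4 r 0, and 0÷4 = 0, so 4+0+0 = 4.
Wednesday + 4 ≡ Sunday — that's 2348's doomsday.
In October the doomsday date is Oct 10.
Oct 26 is 16 days after Oct 10; 16 mod 7 = 2, so Sunday + 2 = Tuesday.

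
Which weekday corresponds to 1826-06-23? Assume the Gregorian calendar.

Doomsday rule: the anchor day for the 1800s is Friday. For year 26: 26÷12 = 2 r 2, and 2÷4 = 0, so 2+2+0 = 4.
Friday + 4 ≡ Tuesday — that's 1826's doomsday.
In June the doomsday date is Jun 6.
Jun 23 is 17 days after Jun 6; 17 mod 7 = 3, so Tuesday + 3 = Friday.

Friday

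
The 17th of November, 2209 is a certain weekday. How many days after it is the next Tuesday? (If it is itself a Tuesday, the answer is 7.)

4

Nov 17, 2209 is a Friday.
From Friday to the next Tuesday is 4 days.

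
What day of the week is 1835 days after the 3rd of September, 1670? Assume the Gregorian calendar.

First find the weekday of Sep 3, 1670. Doomsday rule: the anchor day for the 1600s is Tuesday. For year 70: 70÷12 = 5 r 10, and 10÷4 = 2, so 5+10+2 = 17.
Tuesday + 17 ≡ Friday — that's 1670's doomsday.
In September the doomsday date is Sep 5.
Sep 3 is 2 days before Sep 5; 2 mod 7 = 2, so Friday − 2 = Wednesday.
1835 mod 7 = 1, so 1835 days after a Wednesday is Wednesday + 1 = Thursday.

Thursday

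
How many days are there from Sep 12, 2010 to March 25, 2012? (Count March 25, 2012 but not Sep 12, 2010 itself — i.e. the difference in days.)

Sep 12, 2010 → Sep 12, 2011: 365 days.
Sep 12, 2011 → Oct 12, 2011: 30 days (September has 30).
Oct 12, 2011 → Nov 12, 2011: 31 days (October has 31).
Nov 12, 2011 → Dec 12, 2011: 30 days (November has 30).
Dec 12, 2011 → Jan 12, 2012: 31 days (December has 31).
Jan 12, 2012 → Feb 12, 2012: 31 days (January has 31).
Feb 12, 2012 → Mar 12, 2012: 29 days (February has 29).
Mar 12, 2012 → Mar 25, 2012: 13 days.
Total: 560 days.

560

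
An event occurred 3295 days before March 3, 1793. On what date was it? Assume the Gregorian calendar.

February 24, 1784

−365 (one year) → Mar 3, 1792 (2930 left).
−366 (one year; includes Feb 29, 1792) → Mar 3, 1791 (2564 left).
−365 (one year) → Mar 3, 1790 (2199 left).
−365 (one year) → Mar 3, 1789 (1834 left).
−365 (one year) → Mar 3, 1788 (1469 left).
−366 (one year; includes Feb 29, 1788) → Mar 3, 1787 (1103 left).
−365 (one year) → Mar 3, 1786 (738 left).
−365 (one year) → Mar 3, 1785 (373 left).
−3 → Feb 28, 1785 (end of Feb, 28 days; 370 left).
−28 → Jan 31, 1785 (end of Jan, 31 days; 342 left).
−31 → Dec 31, 1784 (end of Dec, 31 days; 311 left).
−31 → Nov 30, 1784 (end of Nov, 30 days; 280 left).
−30 → Oct 31, 1784 (end of Oct, 31 days; 250 left).
−31 → Sep 30, 1784 (end of Sep, 30 days; 219 left).
−30 → Aug 31, 1784 (end of Aug, 31 days; 189 left).
−31 → Jul 31, 1784 (end of Jul, 31 days; 158 left).
−31 → Jun 30, 1784 (end of Jun, 30 days; 127 left).
−30 → May 31, 1784 (end of May, 31 days; 97 left).
−31 → Apr 30, 1784 (end of Apr, 30 days; 66 left).
−30 → Mar 31, 1784 (end of Mar, 31 days; 36 left).
−31 → Feb 29, 1784 (end of Feb, 29 days; 5 left).
−5 → Feb 24, 1784.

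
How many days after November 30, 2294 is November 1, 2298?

Nov 30, 2294 → Nov 30, 2295: 365 days.
Nov 30, 2295 → Nov 30, 2296: 366 days (Feb 29, 2296 is in that span).
Nov 30, 2296 → Nov 30, 2297: 365 days.
Nov 30, 2297 → Dec 30, 2297: 30 days (November has 30).
Dec 30, 2297 → Jan 30, 2298: 31 days (December has 31).
Jan 30, 2298 → Feb 28, 2298: 29 days (January has 31).
Feb 28, 2298 → Mar 28, 2298: 28 days (February has 28).
Mar 28, 2298 → Apr 28, 2298: 31 days (March has 31).
Apr 28, 2298 → May 28, 2298: 30 days (April has 30).
May 28, 2298 → Jun 28, 2298: 31 days (May has 31).
Jun 28, 2298 → Jul 28, 2298: 30 days (June has 30).
Jul 28, 2298 → Aug 28, 2298: 31 days (July has 31).
Aug 28, 2298 → Sep 28, 2298: 31 days (August has 31).
Sep 28, 2298 → Oct 28, 2298: 30 days (September has 30).
Oct 28, 2298 → Nov 1, 2298: 4 days.
Total: 1432 days.

1432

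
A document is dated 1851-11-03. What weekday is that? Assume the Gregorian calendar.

Doomsday rule: the anchor day for the 1800s is Friday. For year 51: 51÷12 = 4 r 3, and 3÷4 = 0, so 4+3+0 = 7.
Friday + 7 ≡ Friday — that's 1851's doomsday.
In November the doomsday date is Nov 7.
Nov 3 is 4 days before Nov 7; 4 mod 7 = 4, so Friday − 4 = Monday.

Monday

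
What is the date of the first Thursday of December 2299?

December 1, 2299 is a Friday.
The first Thursday is therefore December 7 (6 days later).

December 7, 2299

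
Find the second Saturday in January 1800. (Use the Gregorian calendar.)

January 11, 1800

January 1, 1800 is a Wednesday.
The first Saturday is therefore January 4 (3 days later).
The second Saturday is 4 + 1×7 = January 11.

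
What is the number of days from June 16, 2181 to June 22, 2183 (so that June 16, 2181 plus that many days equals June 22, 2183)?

736

Jun 16, 2181 → Jun 16, 2182: 365 days.
Jun 16, 2182 → Jul 16, 2182: 30 days (June has 30).
Jul 16, 2182 → Aug 16, 2182: 31 days (July has 31).
Aug 16, 2182 → Sep 16, 2182: 31 days (August has 31).
Sep 16, 2182 → Oct 16, 2182: 30 days (September has 30).
Oct 16, 2182 → Nov 16, 2182: 31 days (October has 31).
Nov 16, 2182 → Dec 16, 2182: 30 days (November has 30).
Dec 16, 2182 → Jan 16, 2183: 31 days (December has 31).
Jan 16, 2183 → Feb 16, 2183: 31 days (January has 31).
Feb 16, 2183 → Mar 16, 2183: 28 days (February has 28).
Mar 16, 2183 → Apr 16, 2183: 31 days (March has 31).
Apr 16, 2183 → May 16, 2183: 30 days (April has 30).
May 16, 2183 → Jun 16, 2183: 31 days (May has 31).
Jun 16, 2183 → Jun 22, 2183: 6 days.
Total: 736 days.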